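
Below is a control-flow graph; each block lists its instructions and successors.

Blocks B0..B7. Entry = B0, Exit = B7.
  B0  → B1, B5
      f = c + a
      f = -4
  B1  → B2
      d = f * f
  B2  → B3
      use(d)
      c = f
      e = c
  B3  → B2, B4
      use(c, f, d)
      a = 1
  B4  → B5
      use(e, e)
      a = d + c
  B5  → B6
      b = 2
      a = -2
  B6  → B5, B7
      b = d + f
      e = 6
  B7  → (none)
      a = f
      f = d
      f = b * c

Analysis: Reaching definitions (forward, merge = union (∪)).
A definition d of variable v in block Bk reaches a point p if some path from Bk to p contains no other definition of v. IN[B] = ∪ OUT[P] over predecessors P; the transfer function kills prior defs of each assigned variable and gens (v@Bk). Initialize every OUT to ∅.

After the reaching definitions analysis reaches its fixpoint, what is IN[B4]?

Fixpoint table:
  B0:   IN={}   OUT={f@B0}
  B1:   IN={f@B0}   OUT={d@B1, f@B0}
  B2:   IN={a@B3, c@B2, d@B1, e@B2, f@B0}   OUT={a@B3, c@B2, d@B1, e@B2, f@B0}
  B3:   IN={a@B3, c@B2, d@B1, e@B2, f@B0}   OUT={a@B3, c@B2, d@B1, e@B2, f@B0}
  B4:   IN={a@B3, c@B2, d@B1, e@B2, f@B0}   OUT={a@B4, c@B2, d@B1, e@B2, f@B0}
  B5:   IN={a@B4, a@B5, b@B6, c@B2, d@B1, e@B2, e@B6, f@B0}   OUT={a@B5, b@B5, c@B2, d@B1, e@B2, e@B6, f@B0}
  B6:   IN={a@B5, b@B5, c@B2, d@B1, e@B2, e@B6, f@B0}   OUT={a@B5, b@B6, c@B2, d@B1, e@B6, f@B0}
  B7:   IN={a@B5, b@B6, c@B2, d@B1, e@B6, f@B0}   OUT={a@B7, b@B6, c@B2, d@B1, e@B6, f@B7}

Merge at B4: IN[B4] = OUT[B3] = {a@B3, c@B2, d@B1, e@B2, f@B0}

Answer: {a@B3, c@B2, d@B1, e@B2, f@B0}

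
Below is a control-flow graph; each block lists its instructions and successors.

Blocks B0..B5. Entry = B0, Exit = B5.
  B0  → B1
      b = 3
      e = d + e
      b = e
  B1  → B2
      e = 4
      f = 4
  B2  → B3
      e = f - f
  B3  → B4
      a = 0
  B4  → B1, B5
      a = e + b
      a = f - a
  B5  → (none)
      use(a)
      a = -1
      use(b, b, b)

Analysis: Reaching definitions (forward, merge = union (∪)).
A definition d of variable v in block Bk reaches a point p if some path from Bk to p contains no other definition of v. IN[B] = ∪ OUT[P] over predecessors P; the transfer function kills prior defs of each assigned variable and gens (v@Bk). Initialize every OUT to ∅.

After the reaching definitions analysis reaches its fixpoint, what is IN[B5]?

Per-block solution:
  B0: | IN={} | OUT={b@B0, e@B0}
  B1: | IN={a@B4, b@B0, e@B0, e@B2, f@B1} | OUT={a@B4, b@B0, e@B1, f@B1}
  B2: | IN={a@B4, b@B0, e@B1, f@B1} | OUT={a@B4, b@B0, e@B2, f@B1}
  B3: | IN={a@B4, b@B0, e@B2, f@B1} | OUT={a@B3, b@B0, e@B2, f@B1}
  B4: | IN={a@B3, b@B0, e@B2, f@B1} | OUT={a@B4, b@B0, e@B2, f@B1}
  B5: | IN={a@B4, b@B0, e@B2, f@B1} | OUT={a@B5, b@B0, e@B2, f@B1}

Merge at B5: IN[B5] = OUT[B4] = {a@B4, b@B0, e@B2, f@B1}

Answer: {a@B4, b@B0, e@B2, f@B1}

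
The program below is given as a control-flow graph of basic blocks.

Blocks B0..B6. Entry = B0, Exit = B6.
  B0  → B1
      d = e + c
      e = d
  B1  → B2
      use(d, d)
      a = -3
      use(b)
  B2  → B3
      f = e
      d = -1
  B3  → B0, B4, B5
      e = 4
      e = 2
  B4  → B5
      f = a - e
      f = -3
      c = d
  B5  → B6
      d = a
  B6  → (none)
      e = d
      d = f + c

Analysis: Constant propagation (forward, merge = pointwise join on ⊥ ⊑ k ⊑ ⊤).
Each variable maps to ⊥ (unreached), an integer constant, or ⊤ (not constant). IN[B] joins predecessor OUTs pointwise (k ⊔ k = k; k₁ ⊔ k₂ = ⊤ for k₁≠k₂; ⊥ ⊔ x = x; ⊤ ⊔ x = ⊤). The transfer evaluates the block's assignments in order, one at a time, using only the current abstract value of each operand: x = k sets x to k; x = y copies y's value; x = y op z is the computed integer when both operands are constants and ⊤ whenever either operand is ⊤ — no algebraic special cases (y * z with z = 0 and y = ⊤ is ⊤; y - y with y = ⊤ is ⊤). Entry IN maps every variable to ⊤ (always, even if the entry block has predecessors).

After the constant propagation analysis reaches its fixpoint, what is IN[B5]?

Fixpoint table:
  B0:   IN=(all ⊤)   OUT=(all ⊤)
  B1:   IN=(all ⊤)   OUT={a:-3; rest ⊤}
  B2:   IN={a:-3; rest ⊤}   OUT={a:-3, d:-1; rest ⊤}
  B3:   IN={a:-3, d:-1; rest ⊤}   OUT={a:-3, d:-1, e:2; rest ⊤}
  B4:   IN={a:-3, d:-1, e:2; rest ⊤}   OUT={a:-3, c:-1, d:-1, e:2, f:-3; rest ⊤}
  B5:   IN={a:-3, d:-1, e:2; rest ⊤}   OUT={a:-3, d:-3, e:2; rest ⊤}
  B6:   IN={a:-3, d:-3, e:2; rest ⊤}   OUT={a:-3, e:-3; rest ⊤}

Merge at B5: IN[B5] = OUT[B3] ⊔ OUT[B4] = {a: -3, b: ⊤, c: ⊤, d: -1, e: 2, f: ⊤}

Answer: {a: -3, b: ⊤, c: ⊤, d: -1, e: 2, f: ⊤}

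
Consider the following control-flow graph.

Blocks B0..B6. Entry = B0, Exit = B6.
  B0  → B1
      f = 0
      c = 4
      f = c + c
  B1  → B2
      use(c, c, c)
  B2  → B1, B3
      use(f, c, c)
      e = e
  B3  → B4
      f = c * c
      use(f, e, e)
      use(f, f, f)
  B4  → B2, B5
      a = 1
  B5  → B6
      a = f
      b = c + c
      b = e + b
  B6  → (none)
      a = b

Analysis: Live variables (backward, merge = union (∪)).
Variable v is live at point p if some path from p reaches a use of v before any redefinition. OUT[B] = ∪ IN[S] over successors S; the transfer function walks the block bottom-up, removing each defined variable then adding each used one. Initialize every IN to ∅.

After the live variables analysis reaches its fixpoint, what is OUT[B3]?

Fixpoint table:
  B0: | IN={e} | OUT={c, e, f}
  B1: | IN={c, e, f} | OUT={c, e, f}
  B2: | IN={c, e, f} | OUT={c, e, f}
  B3: | IN={c, e} | OUT={c, e, f}
  B4: | IN={c, e, f} | OUT={c, e, f}
  B5: | IN={c, e, f} | OUT={b}
  B6: | IN={b} | OUT={}

Merge at B3: OUT[B3] = IN[B4] = {c, e, f}

Answer: {c, e, f}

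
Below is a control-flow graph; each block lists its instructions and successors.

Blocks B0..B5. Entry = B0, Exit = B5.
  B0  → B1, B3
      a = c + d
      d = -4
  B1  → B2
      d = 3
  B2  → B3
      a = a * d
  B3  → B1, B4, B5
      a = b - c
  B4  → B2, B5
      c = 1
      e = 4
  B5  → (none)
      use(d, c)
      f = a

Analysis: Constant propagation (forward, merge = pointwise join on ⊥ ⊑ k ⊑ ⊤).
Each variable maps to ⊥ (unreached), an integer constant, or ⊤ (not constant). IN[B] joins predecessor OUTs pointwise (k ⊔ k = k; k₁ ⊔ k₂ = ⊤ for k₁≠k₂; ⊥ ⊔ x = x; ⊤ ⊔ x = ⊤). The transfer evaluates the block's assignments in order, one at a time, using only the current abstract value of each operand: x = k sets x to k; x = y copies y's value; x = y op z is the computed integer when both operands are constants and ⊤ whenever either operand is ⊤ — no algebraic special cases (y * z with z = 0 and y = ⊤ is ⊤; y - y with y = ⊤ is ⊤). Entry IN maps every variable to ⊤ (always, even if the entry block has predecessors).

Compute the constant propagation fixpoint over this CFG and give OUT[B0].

Answer: {a: ⊤, b: ⊤, c: ⊤, d: -4, e: ⊤, f: ⊤}

Trace:
Per-block solution:
  B0:  IN=(all ⊤)  OUT={d:-4; rest ⊤}
  B1:  IN=(all ⊤)  OUT={d:3; rest ⊤}
  B2:  IN=(all ⊤)  OUT=(all ⊤)
  B3:  IN=(all ⊤)  OUT=(all ⊤)
  B4:  IN=(all ⊤)  OUT={c:1, e:4; rest ⊤}
  B5:  IN=(all ⊤)  OUT=(all ⊤)

B0 is the boundary node: IN[B0] = {a: ⊤, b: ⊤, c: ⊤, d: ⊤, e: ⊤, f: ⊤}
Applying B0's transfer function to that IN value gives OUT[B0] (row B0 above).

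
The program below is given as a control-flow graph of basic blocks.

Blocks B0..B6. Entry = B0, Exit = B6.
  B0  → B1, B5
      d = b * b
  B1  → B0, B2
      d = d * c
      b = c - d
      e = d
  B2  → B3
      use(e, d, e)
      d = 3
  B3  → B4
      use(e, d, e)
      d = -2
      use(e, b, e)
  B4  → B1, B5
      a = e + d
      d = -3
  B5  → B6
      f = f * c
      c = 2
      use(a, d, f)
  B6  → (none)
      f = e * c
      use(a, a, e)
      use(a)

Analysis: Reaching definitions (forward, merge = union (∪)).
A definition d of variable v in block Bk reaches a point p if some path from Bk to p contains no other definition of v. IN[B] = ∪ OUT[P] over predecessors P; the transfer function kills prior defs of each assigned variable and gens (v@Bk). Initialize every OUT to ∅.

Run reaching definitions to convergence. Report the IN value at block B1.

Answer: {a@B4, b@B1, d@B0, d@B4, e@B1}

Derivation:
Per-block solution:
  B0:   IN={a@B4, b@B1, d@B1, e@B1}   OUT={a@B4, b@B1, d@B0, e@B1}
  B1:   IN={a@B4, b@B1, d@B0, d@B4, e@B1}   OUT={a@B4, b@B1, d@B1, e@B1}
  B2:   IN={a@B4, b@B1, d@B1, e@B1}   OUT={a@B4, b@B1, d@B2, e@B1}
  B3:   IN={a@B4, b@B1, d@B2, e@B1}   OUT={a@B4, b@B1, d@B3, e@B1}
  B4:   IN={a@B4, b@B1, d@B3, e@B1}   OUT={a@B4, b@B1, d@B4, e@B1}
  B5:   IN={a@B4, b@B1, d@B0, d@B4, e@B1}   OUT={a@B4, b@B1, c@B5, d@B0, d@B4, e@B1, f@B5}
  B6:   IN={a@B4, b@B1, c@B5, d@B0, d@B4, e@B1, f@B5}   OUT={a@B4, b@B1, c@B5, d@B0, d@B4, e@B1, f@B6}

Merge at B1: IN[B1] = OUT[B0] ⊔ OUT[B4] = {a@B4, b@B1, d@B0, d@B4, e@B1}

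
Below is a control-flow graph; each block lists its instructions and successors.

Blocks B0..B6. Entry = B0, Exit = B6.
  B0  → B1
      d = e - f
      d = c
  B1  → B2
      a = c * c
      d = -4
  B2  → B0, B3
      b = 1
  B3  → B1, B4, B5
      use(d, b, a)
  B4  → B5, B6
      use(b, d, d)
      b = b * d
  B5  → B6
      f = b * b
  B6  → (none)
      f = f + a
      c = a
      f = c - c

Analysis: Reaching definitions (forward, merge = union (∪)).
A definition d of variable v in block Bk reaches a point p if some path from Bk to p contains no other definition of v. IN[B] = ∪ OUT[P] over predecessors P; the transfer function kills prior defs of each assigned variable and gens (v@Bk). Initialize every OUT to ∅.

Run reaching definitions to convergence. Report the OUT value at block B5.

Fixpoint table:
  B0:  IN={a@B1, b@B2, d@B1}  OUT={a@B1, b@B2, d@B0}
  B1:  IN={a@B1, b@B2, d@B0, d@B1}  OUT={a@B1, b@B2, d@B1}
  B2:  IN={a@B1, b@B2, d@B1}  OUT={a@B1, b@B2, d@B1}
  B3:  IN={a@B1, b@B2, d@B1}  OUT={a@B1, b@B2, d@B1}
  B4:  IN={a@B1, b@B2, d@B1}  OUT={a@B1, b@B4, d@B1}
  B5:  IN={a@B1, b@B2, b@B4, d@B1}  OUT={a@B1, b@B2, b@B4, d@B1, f@B5}
  B6:  IN={a@B1, b@B2, b@B4, d@B1, f@B5}  OUT={a@B1, b@B2, b@B4, c@B6, d@B1, f@B6}

Merge at B5: IN[B5] = OUT[B3] ⊔ OUT[B4] = {a@B1, b@B2, b@B4, d@B1}
Applying B5's transfer function to that IN value gives OUT[B5] (row B5 above).

Answer: {a@B1, b@B2, b@B4, d@B1, f@B5}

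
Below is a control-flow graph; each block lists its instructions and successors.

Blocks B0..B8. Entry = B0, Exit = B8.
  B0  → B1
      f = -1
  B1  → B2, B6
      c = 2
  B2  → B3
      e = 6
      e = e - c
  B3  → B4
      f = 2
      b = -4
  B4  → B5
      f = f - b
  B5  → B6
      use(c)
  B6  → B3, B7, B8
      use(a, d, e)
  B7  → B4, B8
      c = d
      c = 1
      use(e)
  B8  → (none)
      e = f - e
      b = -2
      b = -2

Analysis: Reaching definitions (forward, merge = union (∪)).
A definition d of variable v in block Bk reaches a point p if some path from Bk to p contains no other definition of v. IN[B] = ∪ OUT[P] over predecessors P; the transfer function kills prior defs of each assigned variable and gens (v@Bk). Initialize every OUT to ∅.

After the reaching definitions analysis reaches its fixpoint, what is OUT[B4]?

Answer: {b@B3, c@B1, c@B7, e@B2, f@B4}

Derivation:
Converged values:
  B0: | IN={} | OUT={f@B0}
  B1: | IN={f@B0} | OUT={c@B1, f@B0}
  B2: | IN={c@B1, f@B0} | OUT={c@B1, e@B2, f@B0}
  B3: | IN={b@B3, c@B1, c@B7, e@B2, f@B0, f@B4} | OUT={b@B3, c@B1, c@B7, e@B2, f@B3}
  B4: | IN={b@B3, c@B1, c@B7, e@B2, f@B0, f@B3, f@B4} | OUT={b@B3, c@B1, c@B7, e@B2, f@B4}
  B5: | IN={b@B3, c@B1, c@B7, e@B2, f@B4} | OUT={b@B3, c@B1, c@B7, e@B2, f@B4}
  B6: | IN={b@B3, c@B1, c@B7, e@B2, f@B0, f@B4} | OUT={b@B3, c@B1, c@B7, e@B2, f@B0, f@B4}
  B7: | IN={b@B3, c@B1, c@B7, e@B2, f@B0, f@B4} | OUT={b@B3, c@B7, e@B2, f@B0, f@B4}
  B8: | IN={b@B3, c@B1, c@B7, e@B2, f@B0, f@B4} | OUT={b@B8, c@B1, c@B7, e@B8, f@B0, f@B4}

Merge at B4: IN[B4] = OUT[B3] ⊔ OUT[B7] = {b@B3, c@B1, c@B7, e@B2, f@B0, f@B3, f@B4}
Applying B4's transfer function to that IN value gives OUT[B4] (row B4 above).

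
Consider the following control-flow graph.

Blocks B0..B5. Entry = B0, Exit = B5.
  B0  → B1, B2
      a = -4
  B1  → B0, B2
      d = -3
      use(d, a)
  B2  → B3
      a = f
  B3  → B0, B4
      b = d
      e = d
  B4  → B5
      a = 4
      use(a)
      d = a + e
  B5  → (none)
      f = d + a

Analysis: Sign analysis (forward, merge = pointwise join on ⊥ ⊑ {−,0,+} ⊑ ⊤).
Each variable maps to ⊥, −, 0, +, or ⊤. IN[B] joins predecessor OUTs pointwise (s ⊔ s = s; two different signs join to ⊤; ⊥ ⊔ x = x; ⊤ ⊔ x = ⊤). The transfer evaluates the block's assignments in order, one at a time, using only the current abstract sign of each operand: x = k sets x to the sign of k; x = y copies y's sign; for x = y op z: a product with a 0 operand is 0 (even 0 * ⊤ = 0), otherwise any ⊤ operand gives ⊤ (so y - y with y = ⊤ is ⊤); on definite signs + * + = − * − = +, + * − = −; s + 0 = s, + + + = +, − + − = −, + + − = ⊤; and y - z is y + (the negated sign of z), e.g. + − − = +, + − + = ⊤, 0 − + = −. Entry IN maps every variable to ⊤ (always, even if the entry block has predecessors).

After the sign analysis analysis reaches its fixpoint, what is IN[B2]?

Converged values:
  B0:   IN=(all ⊤)   OUT={a:-; rest ⊤}
  B1:   IN={a:-; rest ⊤}   OUT={a:-, d:-; rest ⊤}
  B2:   IN={a:-; rest ⊤}   OUT=(all ⊤)
  B3:   IN=(all ⊤)   OUT=(all ⊤)
  B4:   IN=(all ⊤)   OUT={a:+; rest ⊤}
  B5:   IN={a:+; rest ⊤}   OUT={a:+; rest ⊤}

Merge at B2: IN[B2] = OUT[B0] ⊔ OUT[B1] = {a: -, b: ⊤, c: ⊤, d: ⊤, e: ⊤, f: ⊤}

Answer: {a: -, b: ⊤, c: ⊤, d: ⊤, e: ⊤, f: ⊤}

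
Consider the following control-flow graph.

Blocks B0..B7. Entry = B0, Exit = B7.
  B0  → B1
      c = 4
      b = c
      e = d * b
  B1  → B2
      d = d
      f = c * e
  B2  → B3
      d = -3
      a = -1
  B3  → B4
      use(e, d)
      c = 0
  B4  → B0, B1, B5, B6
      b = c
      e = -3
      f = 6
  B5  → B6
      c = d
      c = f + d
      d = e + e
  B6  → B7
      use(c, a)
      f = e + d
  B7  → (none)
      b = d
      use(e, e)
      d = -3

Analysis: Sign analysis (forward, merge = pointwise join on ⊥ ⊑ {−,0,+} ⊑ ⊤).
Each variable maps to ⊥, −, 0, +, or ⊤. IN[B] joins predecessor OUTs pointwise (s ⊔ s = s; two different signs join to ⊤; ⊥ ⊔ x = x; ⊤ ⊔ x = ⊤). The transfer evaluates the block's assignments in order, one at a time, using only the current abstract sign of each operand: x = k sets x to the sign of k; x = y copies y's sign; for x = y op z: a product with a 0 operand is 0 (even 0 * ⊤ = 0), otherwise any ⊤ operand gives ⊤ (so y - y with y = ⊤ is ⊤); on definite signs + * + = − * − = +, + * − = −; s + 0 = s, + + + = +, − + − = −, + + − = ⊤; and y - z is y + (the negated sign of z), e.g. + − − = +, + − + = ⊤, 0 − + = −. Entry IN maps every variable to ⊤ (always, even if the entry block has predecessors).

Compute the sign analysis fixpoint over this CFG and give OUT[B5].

Per-block solution:
  B0: | IN=(all ⊤) | OUT={b:+, c:+; rest ⊤}
  B1: | IN=(all ⊤) | OUT=(all ⊤)
  B2: | IN=(all ⊤) | OUT={a:-, d:-; rest ⊤}
  B3: | IN={a:-, d:-; rest ⊤} | OUT={a:-, c:0, d:-; rest ⊤}
  B4: | IN={a:-, c:0, d:-; rest ⊤} | OUT={a:-, b:0, c:0, d:-, e:-, f:+; rest ⊤}
  B5: | IN={a:-, b:0, c:0, d:-, e:-, f:+; rest ⊤} | OUT={a:-, b:0, d:-, e:-, f:+; rest ⊤}
  B6: | IN={a:-, b:0, d:-, e:-, f:+; rest ⊤} | OUT={a:-, b:0, d:-, e:-, f:-; rest ⊤}
  B7: | IN={a:-, b:0, d:-, e:-, f:-; rest ⊤} | OUT={a:-, b:-, d:-, e:-, f:-; rest ⊤}

Merge at B5: IN[B5] = OUT[B4] = {a: -, b: 0, c: 0, d: -, e: -, f: +}
Applying B5's transfer function to that IN value gives OUT[B5] (row B5 above).

Answer: {a: -, b: 0, c: ⊤, d: -, e: -, f: +}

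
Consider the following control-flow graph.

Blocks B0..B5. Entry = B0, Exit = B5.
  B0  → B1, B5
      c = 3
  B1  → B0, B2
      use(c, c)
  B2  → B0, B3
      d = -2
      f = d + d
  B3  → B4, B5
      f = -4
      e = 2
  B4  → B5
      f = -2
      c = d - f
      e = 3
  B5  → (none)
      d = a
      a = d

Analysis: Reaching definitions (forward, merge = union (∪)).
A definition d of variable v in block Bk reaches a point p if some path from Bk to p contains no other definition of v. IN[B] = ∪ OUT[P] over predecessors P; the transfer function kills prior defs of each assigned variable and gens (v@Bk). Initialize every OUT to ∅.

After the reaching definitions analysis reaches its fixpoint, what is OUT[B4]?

Answer: {c@B4, d@B2, e@B4, f@B4}

Derivation:
Per-block solution:
  B0:  IN={c@B0, d@B2, f@B2}  OUT={c@B0, d@B2, f@B2}
  B1:  IN={c@B0, d@B2, f@B2}  OUT={c@B0, d@B2, f@B2}
  B2:  IN={c@B0, d@B2, f@B2}  OUT={c@B0, d@B2, f@B2}
  B3:  IN={c@B0, d@B2, f@B2}  OUT={c@B0, d@B2, e@B3, f@B3}
  B4:  IN={c@B0, d@B2, e@B3, f@B3}  OUT={c@B4, d@B2, e@B4, f@B4}
  B5:  IN={c@B0, c@B4, d@B2, e@B3, e@B4, f@B2, f@B3, f@B4}  OUT={a@B5, c@B0, c@B4, d@B5, e@B3, e@B4, f@B2, f@B3, f@B4}

Merge at B4: IN[B4] = OUT[B3] = {c@B0, d@B2, e@B3, f@B3}
Applying B4's transfer function to that IN value gives OUT[B4] (row B4 above).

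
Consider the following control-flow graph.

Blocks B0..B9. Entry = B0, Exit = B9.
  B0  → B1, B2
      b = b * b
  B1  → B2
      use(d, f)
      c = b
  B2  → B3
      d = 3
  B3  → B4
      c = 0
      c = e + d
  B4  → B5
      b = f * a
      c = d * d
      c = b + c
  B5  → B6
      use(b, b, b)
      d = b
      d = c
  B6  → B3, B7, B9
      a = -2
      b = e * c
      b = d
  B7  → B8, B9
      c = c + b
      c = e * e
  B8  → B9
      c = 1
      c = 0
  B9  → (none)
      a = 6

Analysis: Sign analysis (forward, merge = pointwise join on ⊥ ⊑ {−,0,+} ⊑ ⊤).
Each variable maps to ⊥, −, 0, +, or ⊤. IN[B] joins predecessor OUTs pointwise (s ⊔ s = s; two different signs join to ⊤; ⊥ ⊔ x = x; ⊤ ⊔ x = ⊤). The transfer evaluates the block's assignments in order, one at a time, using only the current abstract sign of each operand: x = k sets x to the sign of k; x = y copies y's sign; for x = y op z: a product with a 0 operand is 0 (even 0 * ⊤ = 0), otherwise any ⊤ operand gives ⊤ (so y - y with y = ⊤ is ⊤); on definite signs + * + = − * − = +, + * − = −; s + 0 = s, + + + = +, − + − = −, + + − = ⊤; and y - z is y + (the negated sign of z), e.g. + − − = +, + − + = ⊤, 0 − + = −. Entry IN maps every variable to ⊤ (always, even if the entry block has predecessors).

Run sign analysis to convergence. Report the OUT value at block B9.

Answer: {a: +, b: ⊤, c: ⊤, d: ⊤, e: ⊤, f: ⊤}

Working:
Converged values:
  B0:   IN=(all ⊤)   OUT=(all ⊤)
  B1:   IN=(all ⊤)   OUT=(all ⊤)
  B2:   IN=(all ⊤)   OUT={d:+; rest ⊤}
  B3:   IN=(all ⊤)   OUT=(all ⊤)
  B4:   IN=(all ⊤)   OUT=(all ⊤)
  B5:   IN=(all ⊤)   OUT=(all ⊤)
  B6:   IN=(all ⊤)   OUT={a:-; rest ⊤}
  B7:   IN={a:-; rest ⊤}   OUT={a:-; rest ⊤}
  B8:   IN={a:-; rest ⊤}   OUT={a:-, c:0; rest ⊤}
  B9:   IN={a:-; rest ⊤}   OUT={a:+; rest ⊤}

Merge at B9: IN[B9] = OUT[B6] ⊔ OUT[B7] ⊔ OUT[B8] = {a: -, b: ⊤, c: ⊤, d: ⊤, e: ⊤, f: ⊤}
Applying B9's transfer function to that IN value gives OUT[B9] (row B9 above).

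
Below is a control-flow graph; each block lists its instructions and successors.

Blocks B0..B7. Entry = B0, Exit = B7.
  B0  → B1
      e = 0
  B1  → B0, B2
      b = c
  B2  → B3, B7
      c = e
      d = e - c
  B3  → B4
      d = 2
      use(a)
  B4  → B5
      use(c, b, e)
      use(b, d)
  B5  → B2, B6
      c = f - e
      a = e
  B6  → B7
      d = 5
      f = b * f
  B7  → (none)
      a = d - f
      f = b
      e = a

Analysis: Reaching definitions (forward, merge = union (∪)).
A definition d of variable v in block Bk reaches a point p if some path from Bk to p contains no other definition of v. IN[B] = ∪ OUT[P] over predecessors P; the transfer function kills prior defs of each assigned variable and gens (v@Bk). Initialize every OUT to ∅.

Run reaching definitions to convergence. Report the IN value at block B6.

Answer: {a@B5, b@B1, c@B5, d@B3, e@B0}

Working:
Converged values:
  B0:  IN={b@B1, e@B0}  OUT={b@B1, e@B0}
  B1:  IN={b@B1, e@B0}  OUT={b@B1, e@B0}
  B2:  IN={a@B5, b@B1, c@B5, d@B3, e@B0}  OUT={a@B5, b@B1, c@B2, d@B2, e@B0}
  B3:  IN={a@B5, b@B1, c@B2, d@B2, e@B0}  OUT={a@B5, b@B1, c@B2, d@B3, e@B0}
  B4:  IN={a@B5, b@B1, c@B2, d@B3, e@B0}  OUT={a@B5, b@B1, c@B2, d@B3, e@B0}
  B5:  IN={a@B5, b@B1, c@B2, d@B3, e@B0}  OUT={a@B5, b@B1, c@B5, d@B3, e@B0}
  B6:  IN={a@B5, b@B1, c@B5, d@B3, e@B0}  OUT={a@B5, b@B1, c@B5, d@B6, e@B0, f@B6}
  B7:  IN={a@B5, b@B1, c@B2, c@B5, d@B2, d@B6, e@B0, f@B6}  OUT={a@B7, b@B1, c@B2, c@B5, d@B2, d@B6, e@B7, f@B7}

Merge at B6: IN[B6] = OUT[B5] = {a@B5, b@B1, c@B5, d@B3, e@B0}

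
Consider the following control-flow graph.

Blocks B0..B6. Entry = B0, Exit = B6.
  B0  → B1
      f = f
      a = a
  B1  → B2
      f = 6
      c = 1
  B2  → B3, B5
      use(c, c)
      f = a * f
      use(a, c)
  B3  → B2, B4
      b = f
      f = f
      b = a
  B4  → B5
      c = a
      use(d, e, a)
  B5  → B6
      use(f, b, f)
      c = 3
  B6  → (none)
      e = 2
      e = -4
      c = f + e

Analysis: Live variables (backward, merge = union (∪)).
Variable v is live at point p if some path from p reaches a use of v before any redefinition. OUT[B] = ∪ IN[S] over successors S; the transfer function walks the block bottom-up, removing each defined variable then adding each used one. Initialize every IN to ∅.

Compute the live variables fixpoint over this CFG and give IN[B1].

Answer: {a, b, d, e}

Derivation:
Fixpoint table:
  B0:   IN={a, b, d, e, f}   OUT={a, b, d, e}
  B1:   IN={a, b, d, e}   OUT={a, b, c, d, e, f}
  B2:   IN={a, b, c, d, e, f}   OUT={a, b, c, d, e, f}
  B3:   IN={a, c, d, e, f}   OUT={a, b, c, d, e, f}
  B4:   IN={a, b, d, e, f}   OUT={b, f}
  B5:   IN={b, f}   OUT={f}
  B6:   IN={f}   OUT={}

Merge at B1: OUT[B1] = IN[B2] = {a, b, c, d, e, f}
Applying B1's transfer function to that OUT value gives IN[B1] (row B1 above).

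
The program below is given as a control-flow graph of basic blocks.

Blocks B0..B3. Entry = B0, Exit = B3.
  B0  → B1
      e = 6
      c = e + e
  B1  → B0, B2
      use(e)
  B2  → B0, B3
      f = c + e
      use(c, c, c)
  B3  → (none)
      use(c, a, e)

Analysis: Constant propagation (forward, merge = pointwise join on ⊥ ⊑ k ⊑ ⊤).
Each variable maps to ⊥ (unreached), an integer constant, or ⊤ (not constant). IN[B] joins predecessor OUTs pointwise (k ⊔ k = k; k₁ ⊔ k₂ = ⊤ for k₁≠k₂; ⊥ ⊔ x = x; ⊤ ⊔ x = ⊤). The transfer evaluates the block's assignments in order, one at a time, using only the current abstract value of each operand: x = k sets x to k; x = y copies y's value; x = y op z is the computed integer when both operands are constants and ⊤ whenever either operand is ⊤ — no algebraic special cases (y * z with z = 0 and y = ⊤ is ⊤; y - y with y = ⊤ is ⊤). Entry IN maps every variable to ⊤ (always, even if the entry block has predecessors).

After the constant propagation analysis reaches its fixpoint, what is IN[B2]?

Converged values:
  B0:   IN=(all ⊤)   OUT={c:12, e:6; rest ⊤}
  B1:   IN={c:12, e:6; rest ⊤}   OUT={c:12, e:6; rest ⊤}
  B2:   IN={c:12, e:6; rest ⊤}   OUT={c:12, e:6, f:18; rest ⊤}
  B3:   IN={c:12, e:6, f:18; rest ⊤}   OUT={c:12, e:6, f:18; rest ⊤}

Merge at B2: IN[B2] = OUT[B1] = {a: ⊤, b: ⊤, c: 12, d: ⊤, e: 6, f: ⊤}

Answer: {a: ⊤, b: ⊤, c: 12, d: ⊤, e: 6, f: ⊤}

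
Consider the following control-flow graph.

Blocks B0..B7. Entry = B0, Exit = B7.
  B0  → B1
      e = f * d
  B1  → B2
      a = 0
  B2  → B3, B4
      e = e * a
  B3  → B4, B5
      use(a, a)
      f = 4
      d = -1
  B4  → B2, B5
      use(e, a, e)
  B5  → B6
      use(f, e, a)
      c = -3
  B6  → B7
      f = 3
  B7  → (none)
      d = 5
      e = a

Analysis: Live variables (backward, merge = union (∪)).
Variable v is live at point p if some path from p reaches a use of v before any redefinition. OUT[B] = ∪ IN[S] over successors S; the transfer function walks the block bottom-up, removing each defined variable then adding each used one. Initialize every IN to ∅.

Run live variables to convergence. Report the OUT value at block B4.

Converged values:
  B0:  IN={d, f}  OUT={e, f}
  B1:  IN={e, f}  OUT={a, e, f}
  B2:  IN={a, e, f}  OUT={a, e, f}
  B3:  IN={a, e}  OUT={a, e, f}
  B4:  IN={a, e, f}  OUT={a, e, f}
  B5:  IN={a, e, f}  OUT={a}
  B6:  IN={a}  OUT={a}
  B7:  IN={a}  OUT={}

Merge at B4: OUT[B4] = IN[B2] ⊔ IN[B5] = {a, e, f}

Answer: {a, e, f}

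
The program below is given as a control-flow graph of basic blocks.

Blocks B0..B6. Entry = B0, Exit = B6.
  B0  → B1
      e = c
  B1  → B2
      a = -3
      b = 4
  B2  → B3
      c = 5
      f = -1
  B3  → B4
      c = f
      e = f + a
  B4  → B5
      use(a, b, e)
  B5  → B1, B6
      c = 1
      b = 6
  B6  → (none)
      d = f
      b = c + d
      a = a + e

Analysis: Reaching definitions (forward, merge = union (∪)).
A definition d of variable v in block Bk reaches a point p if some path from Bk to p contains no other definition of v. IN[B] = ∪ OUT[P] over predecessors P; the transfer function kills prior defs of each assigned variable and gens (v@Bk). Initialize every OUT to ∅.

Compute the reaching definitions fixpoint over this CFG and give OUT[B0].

Converged values:
  B0:   IN={}   OUT={e@B0}
  B1:   IN={a@B1, b@B5, c@B5, e@B0, e@B3, f@B2}   OUT={a@B1, b@B1, c@B5, e@B0, e@B3, f@B2}
  B2:   IN={a@B1, b@B1, c@B5, e@B0, e@B3, f@B2}   OUT={a@B1, b@B1, c@B2, e@B0, e@B3, f@B2}
  B3:   IN={a@B1, b@B1, c@B2, e@B0, e@B3, f@B2}   OUT={a@B1, b@B1, c@B3, e@B3, f@B2}
  B4:   IN={a@B1, b@B1, c@B3, e@B3, f@B2}   OUT={a@B1, b@B1, c@B3, e@B3, f@B2}
  B5:   IN={a@B1, b@B1, c@B3, e@B3, f@B2}   OUT={a@B1, b@B5, c@B5, e@B3, f@B2}
  B6:   IN={a@B1, b@B5, c@B5, e@B3, f@B2}   OUT={a@B6, b@B6, c@B5, d@B6, e@B3, f@B2}

B0 is the boundary node: IN[B0] = {}
Applying B0's transfer function to that IN value gives OUT[B0] (row B0 above).

Answer: {e@B0}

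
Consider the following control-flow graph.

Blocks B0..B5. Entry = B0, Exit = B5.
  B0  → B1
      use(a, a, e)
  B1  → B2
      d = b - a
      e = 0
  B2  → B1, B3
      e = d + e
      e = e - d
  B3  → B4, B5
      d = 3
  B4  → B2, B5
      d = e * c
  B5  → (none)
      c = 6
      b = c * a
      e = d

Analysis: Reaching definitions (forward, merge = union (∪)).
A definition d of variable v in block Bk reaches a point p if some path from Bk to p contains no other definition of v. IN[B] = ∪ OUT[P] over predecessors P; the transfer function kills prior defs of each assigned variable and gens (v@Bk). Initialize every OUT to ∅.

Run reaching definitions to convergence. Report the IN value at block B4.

Per-block solution:
  B0: | IN={} | OUT={}
  B1: | IN={d@B1, d@B4, e@B2} | OUT={d@B1, e@B1}
  B2: | IN={d@B1, d@B4, e@B1, e@B2} | OUT={d@B1, d@B4, e@B2}
  B3: | IN={d@B1, d@B4, e@B2} | OUT={d@B3, e@B2}
  B4: | IN={d@B3, e@B2} | OUT={d@B4, e@B2}
  B5: | IN={d@B3, d@B4, e@B2} | OUT={b@B5, c@B5, d@B3, d@B4, e@B5}

Merge at B4: IN[B4] = OUT[B3] = {d@B3, e@B2}

Answer: {d@B3, e@B2}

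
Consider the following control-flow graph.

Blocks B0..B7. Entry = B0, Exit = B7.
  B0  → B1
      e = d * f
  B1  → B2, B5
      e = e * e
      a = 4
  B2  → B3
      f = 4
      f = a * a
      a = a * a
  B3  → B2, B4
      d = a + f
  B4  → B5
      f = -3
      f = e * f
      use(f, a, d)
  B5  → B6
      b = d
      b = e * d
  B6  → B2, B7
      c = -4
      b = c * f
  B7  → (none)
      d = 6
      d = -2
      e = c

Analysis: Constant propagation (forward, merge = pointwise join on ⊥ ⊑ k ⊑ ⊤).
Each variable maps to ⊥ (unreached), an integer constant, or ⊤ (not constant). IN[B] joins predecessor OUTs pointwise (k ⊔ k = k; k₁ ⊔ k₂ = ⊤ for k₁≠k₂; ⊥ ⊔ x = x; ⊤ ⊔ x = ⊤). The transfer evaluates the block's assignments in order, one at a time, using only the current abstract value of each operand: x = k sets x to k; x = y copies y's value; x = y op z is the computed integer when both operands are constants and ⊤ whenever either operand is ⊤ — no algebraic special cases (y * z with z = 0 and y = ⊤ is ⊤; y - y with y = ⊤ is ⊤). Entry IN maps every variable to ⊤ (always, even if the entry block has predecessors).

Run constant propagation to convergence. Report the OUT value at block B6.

Answer: {a: ⊤, b: ⊤, c: -4, d: ⊤, e: ⊤, f: ⊤}

Derivation:
Converged values:
  B0:   IN=(all ⊤)   OUT=(all ⊤)
  B1:   IN=(all ⊤)   OUT={a:4; rest ⊤}
  B2:   IN=(all ⊤)   OUT=(all ⊤)
  B3:   IN=(all ⊤)   OUT=(all ⊤)
  B4:   IN=(all ⊤)   OUT=(all ⊤)
  B5:   IN=(all ⊤)   OUT=(all ⊤)
  B6:   IN=(all ⊤)   OUT={c:-4; rest ⊤}
  B7:   IN={c:-4; rest ⊤}   OUT={c:-4, d:-2, e:-4; rest ⊤}

Merge at B6: IN[B6] = OUT[B5] = {a: ⊤, b: ⊤, c: ⊤, d: ⊤, e: ⊤, f: ⊤}
Applying B6's transfer function to that IN value gives OUT[B6] (row B6 above).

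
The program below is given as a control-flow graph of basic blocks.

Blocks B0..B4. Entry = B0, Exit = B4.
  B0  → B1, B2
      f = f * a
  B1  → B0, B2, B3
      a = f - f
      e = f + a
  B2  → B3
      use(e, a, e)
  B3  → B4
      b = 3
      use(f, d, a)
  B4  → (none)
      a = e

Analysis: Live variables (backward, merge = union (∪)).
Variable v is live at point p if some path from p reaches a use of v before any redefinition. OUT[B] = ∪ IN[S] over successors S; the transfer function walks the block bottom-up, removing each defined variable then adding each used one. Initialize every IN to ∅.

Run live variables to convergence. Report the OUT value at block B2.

Answer: {a, d, e, f}

Working:
Per-block solution:
  B0: | IN={a, d, e, f} | OUT={a, d, e, f}
  B1: | IN={d, f} | OUT={a, d, e, f}
  B2: | IN={a, d, e, f} | OUT={a, d, e, f}
  B3: | IN={a, d, e, f} | OUT={e}
  B4: | IN={e} | OUT={}

Merge at B2: OUT[B2] = IN[B3] = {a, d, e, f}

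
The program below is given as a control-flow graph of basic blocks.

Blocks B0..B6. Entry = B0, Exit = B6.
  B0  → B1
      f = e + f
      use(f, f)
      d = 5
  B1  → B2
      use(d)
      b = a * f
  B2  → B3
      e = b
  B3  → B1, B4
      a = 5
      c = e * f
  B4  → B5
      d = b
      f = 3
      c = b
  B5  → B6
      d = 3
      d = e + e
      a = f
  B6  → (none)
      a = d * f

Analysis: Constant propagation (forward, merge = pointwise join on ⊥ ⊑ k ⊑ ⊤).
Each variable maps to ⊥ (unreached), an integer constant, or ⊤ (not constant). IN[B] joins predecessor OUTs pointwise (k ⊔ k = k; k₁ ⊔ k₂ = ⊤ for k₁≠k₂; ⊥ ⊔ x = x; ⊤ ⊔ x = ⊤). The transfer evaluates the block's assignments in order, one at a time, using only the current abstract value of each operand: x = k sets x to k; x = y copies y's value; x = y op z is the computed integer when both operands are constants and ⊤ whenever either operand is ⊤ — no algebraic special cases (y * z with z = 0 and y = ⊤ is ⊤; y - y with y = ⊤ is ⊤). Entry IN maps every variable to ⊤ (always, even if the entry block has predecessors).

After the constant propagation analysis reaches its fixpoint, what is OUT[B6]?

Answer: {a: ⊤, b: ⊤, c: ⊤, d: ⊤, e: ⊤, f: 3}

Working:
Per-block solution:
  B0: | IN=(all ⊤) | OUT={d:5; rest ⊤}
  B1: | IN={d:5; rest ⊤} | OUT={d:5; rest ⊤}
  B2: | IN={d:5; rest ⊤} | OUT={d:5; rest ⊤}
  B3: | IN={d:5; rest ⊤} | OUT={a:5, d:5; rest ⊤}
  B4: | IN={a:5, d:5; rest ⊤} | OUT={a:5, f:3; rest ⊤}
  B5: | IN={a:5, f:3; rest ⊤} | OUT={a:3, f:3; rest ⊤}
  B6: | IN={a:3, f:3; rest ⊤} | OUT={f:3; rest ⊤}

Merge at B6: IN[B6] = OUT[B5] = {a: 3, b: ⊤, c: ⊤, d: ⊤, e: ⊤, f: 3}
Applying B6's transfer function to that IN value gives OUT[B6] (row B6 above).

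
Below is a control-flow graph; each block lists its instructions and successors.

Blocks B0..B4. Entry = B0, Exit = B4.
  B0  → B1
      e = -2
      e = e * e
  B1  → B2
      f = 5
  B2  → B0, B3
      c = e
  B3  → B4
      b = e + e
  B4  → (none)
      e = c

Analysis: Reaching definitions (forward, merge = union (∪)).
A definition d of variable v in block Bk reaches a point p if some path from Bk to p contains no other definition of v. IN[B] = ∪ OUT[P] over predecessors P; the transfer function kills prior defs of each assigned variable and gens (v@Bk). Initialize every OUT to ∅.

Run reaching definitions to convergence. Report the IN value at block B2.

Per-block solution:
  B0: | IN={c@B2, e@B0, f@B1} | OUT={c@B2, e@B0, f@B1}
  B1: | IN={c@B2, e@B0, f@B1} | OUT={c@B2, e@B0, f@B1}
  B2: | IN={c@B2, e@B0, f@B1} | OUT={c@B2, e@B0, f@B1}
  B3: | IN={c@B2, e@B0, f@B1} | OUT={b@B3, c@B2, e@B0, f@B1}
  B4: | IN={b@B3, c@B2, e@B0, f@B1} | OUT={b@B3, c@B2, e@B4, f@B1}

Merge at B2: IN[B2] = OUT[B1] = {c@B2, e@B0, f@B1}

Answer: {c@B2, e@B0, f@B1}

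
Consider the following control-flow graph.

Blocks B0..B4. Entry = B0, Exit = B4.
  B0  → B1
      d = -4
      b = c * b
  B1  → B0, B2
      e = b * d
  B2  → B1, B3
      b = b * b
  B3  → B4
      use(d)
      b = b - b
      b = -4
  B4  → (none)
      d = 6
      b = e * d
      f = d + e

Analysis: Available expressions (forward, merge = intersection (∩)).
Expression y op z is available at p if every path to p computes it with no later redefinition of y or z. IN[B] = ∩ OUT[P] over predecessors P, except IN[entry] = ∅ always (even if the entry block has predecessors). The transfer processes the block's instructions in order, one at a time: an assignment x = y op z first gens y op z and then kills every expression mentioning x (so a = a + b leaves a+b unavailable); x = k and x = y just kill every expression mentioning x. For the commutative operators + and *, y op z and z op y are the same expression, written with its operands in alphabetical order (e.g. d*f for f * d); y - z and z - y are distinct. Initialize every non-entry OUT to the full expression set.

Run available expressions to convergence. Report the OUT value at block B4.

Per-block solution:
  B0:   IN={}   OUT={}
  B1:   IN={}   OUT={b*d}
  B2:   IN={b*d}   OUT={}
  B3:   IN={}   OUT={}
  B4:   IN={}   OUT={d*e, d+e}

Merge at B4: IN[B4] = OUT[B3] = {}
Applying B4's transfer function to that IN value gives OUT[B4] (row B4 above).

Answer: {d*e, d+e}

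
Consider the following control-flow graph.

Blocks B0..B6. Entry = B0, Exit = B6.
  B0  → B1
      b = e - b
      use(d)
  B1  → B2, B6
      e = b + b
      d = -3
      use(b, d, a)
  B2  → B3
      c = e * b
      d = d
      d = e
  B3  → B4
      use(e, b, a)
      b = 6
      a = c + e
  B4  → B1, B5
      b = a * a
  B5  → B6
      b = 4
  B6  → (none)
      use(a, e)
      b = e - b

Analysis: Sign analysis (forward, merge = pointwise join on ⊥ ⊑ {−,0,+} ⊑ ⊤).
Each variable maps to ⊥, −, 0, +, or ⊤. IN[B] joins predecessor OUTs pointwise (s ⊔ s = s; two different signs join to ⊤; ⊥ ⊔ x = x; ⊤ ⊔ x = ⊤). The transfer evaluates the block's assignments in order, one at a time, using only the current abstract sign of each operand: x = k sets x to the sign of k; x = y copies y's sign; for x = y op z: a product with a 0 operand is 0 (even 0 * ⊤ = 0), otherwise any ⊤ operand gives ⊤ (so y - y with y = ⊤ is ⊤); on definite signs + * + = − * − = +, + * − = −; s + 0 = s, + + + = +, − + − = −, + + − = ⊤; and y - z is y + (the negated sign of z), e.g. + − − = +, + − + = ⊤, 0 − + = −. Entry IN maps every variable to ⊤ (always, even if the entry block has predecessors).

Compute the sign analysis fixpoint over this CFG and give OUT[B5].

Fixpoint table:
  B0: | IN=(all ⊤) | OUT=(all ⊤)
  B1: | IN=(all ⊤) | OUT={d:-; rest ⊤}
  B2: | IN={d:-; rest ⊤} | OUT=(all ⊤)
  B3: | IN=(all ⊤) | OUT={b:+; rest ⊤}
  B4: | IN={b:+; rest ⊤} | OUT=(all ⊤)
  B5: | IN=(all ⊤) | OUT={b:+; rest ⊤}
  B6: | IN=(all ⊤) | OUT=(all ⊤)

Merge at B5: IN[B5] = OUT[B4] = {a: ⊤, b: ⊤, c: ⊤, d: ⊤, e: ⊤, f: ⊤}
Applying B5's transfer function to that IN value gives OUT[B5] (row B5 above).

Answer: {a: ⊤, b: +, c: ⊤, d: ⊤, e: ⊤, f: ⊤}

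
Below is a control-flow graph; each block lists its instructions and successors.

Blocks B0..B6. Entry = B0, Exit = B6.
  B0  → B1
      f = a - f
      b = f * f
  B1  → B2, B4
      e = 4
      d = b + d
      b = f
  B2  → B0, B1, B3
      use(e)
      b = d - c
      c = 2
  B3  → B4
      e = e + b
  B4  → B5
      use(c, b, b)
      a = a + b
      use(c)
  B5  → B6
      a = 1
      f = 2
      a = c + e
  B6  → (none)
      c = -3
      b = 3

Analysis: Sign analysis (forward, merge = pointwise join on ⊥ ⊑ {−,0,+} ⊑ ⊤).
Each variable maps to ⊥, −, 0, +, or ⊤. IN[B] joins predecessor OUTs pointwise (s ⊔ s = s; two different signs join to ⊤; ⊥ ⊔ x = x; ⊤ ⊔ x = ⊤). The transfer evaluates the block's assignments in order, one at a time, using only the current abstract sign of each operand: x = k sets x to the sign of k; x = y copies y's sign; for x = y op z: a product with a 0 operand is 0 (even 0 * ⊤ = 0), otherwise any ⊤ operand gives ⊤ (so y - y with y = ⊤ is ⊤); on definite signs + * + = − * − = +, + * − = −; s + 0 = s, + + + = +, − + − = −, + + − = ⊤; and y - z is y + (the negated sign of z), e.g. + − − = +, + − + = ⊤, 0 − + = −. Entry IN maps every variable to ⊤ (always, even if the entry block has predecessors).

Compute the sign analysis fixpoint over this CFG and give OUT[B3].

Answer: {a: ⊤, b: ⊤, c: +, d: ⊤, e: ⊤, f: ⊤}

Trace:
Converged values:
  B0: | IN=(all ⊤) | OUT=(all ⊤)
  B1: | IN=(all ⊤) | OUT={e:+; rest ⊤}
  B2: | IN={e:+; rest ⊤} | OUT={c:+, e:+; rest ⊤}
  B3: | IN={c:+, e:+; rest ⊤} | OUT={c:+; rest ⊤}
  B4: | IN=(all ⊤) | OUT=(all ⊤)
  B5: | IN=(all ⊤) | OUT={f:+; rest ⊤}
  B6: | IN={f:+; rest ⊤} | OUT={b:+, c:-, f:+; rest ⊤}

Merge at B3: IN[B3] = OUT[B2] = {a: ⊤, b: ⊤, c: +, d: ⊤, e: +, f: ⊤}
Applying B3's transfer function to that IN value gives OUT[B3] (row B3 above).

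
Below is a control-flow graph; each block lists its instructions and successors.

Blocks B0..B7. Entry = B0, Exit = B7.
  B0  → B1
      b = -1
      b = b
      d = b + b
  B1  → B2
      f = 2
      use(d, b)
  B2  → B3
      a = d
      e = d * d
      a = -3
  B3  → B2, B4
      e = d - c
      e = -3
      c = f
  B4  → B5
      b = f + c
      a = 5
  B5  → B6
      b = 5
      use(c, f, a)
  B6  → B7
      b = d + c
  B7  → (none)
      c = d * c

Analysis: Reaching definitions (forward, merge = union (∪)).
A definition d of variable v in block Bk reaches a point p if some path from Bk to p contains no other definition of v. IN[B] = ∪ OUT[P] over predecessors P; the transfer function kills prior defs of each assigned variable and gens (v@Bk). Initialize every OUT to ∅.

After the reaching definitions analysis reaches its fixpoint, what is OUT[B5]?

Answer: {a@B4, b@B5, c@B3, d@B0, e@B3, f@B1}

Trace:
Fixpoint table:
  B0:  IN={}  OUT={b@B0, d@B0}
  B1:  IN={b@B0, d@B0}  OUT={b@B0, d@B0, f@B1}
  B2:  IN={a@B2, b@B0, c@B3, d@B0, e@B3, f@B1}  OUT={a@B2, b@B0, c@B3, d@B0, e@B2, f@B1}
  B3:  IN={a@B2, b@B0, c@B3, d@B0, e@B2, f@B1}  OUT={a@B2, b@B0, c@B3, d@B0, e@B3, f@B1}
  B4:  IN={a@B2, b@B0, c@B3, d@B0, e@B3, f@B1}  OUT={a@B4, b@B4, c@B3, d@B0, e@B3, f@B1}
  B5:  IN={a@B4, b@B4, c@B3, d@B0, e@B3, f@B1}  OUT={a@B4, b@B5, c@B3, d@B0, e@B3, f@B1}
  B6:  IN={a@B4, b@B5, c@B3, d@B0, e@B3, f@B1}  OUT={a@B4, b@B6, c@B3, d@B0, e@B3, f@B1}
  B7:  IN={a@B4, b@B6, c@B3, d@B0, e@B3, f@B1}  OUT={a@B4, b@B6, c@B7, d@B0, e@B3, f@B1}

Merge at B5: IN[B5] = OUT[B4] = {a@B4, b@B4, c@B3, d@B0, e@B3, f@B1}
Applying B5's transfer function to that IN value gives OUT[B5] (row B5 above).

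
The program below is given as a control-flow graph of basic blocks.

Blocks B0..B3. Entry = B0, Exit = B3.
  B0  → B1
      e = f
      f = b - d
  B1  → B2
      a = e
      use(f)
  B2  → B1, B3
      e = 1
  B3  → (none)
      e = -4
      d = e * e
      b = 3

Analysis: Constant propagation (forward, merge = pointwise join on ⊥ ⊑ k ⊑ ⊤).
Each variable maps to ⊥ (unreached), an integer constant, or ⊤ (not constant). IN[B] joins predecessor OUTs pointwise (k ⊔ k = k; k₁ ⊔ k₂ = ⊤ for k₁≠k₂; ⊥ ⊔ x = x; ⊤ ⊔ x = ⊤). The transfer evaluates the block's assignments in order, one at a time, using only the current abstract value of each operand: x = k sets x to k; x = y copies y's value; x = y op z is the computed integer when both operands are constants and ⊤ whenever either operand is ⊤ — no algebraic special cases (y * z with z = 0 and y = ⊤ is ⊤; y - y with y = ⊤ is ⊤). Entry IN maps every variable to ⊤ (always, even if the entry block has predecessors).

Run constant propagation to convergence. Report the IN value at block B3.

Fixpoint table:
  B0: | IN=(all ⊤) | OUT=(all ⊤)
  B1: | IN=(all ⊤) | OUT=(all ⊤)
  B2: | IN=(all ⊤) | OUT={e:1; rest ⊤}
  B3: | IN={e:1; rest ⊤} | OUT={b:3, d:16, e:-4; rest ⊤}

Merge at B3: IN[B3] = OUT[B2] = {a: ⊤, b: ⊤, c: ⊤, d: ⊤, e: 1, f: ⊤}

Answer: {a: ⊤, b: ⊤, c: ⊤, d: ⊤, e: 1, f: ⊤}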